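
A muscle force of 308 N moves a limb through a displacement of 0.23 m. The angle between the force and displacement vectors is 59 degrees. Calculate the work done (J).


W = F * d * cos(theta)
theta = 59 deg = 1.0297 rad
cos(theta) = 0.5150
W = 308 * 0.23 * 0.5150
W = 36.4853


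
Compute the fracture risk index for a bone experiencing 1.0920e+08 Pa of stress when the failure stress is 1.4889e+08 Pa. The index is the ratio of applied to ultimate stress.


FRI = applied / ultimate
FRI = 1.0920e+08 / 1.4889e+08
FRI = 0.7334


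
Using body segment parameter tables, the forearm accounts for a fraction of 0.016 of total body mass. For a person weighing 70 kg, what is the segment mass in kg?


m_segment = body_mass * fraction
m_segment = 70 * 0.016
m_segment = 1.1200


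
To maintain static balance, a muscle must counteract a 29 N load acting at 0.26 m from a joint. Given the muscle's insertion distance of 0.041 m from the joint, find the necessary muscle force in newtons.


F_muscle = W * d_load / d_muscle
F_muscle = 29 * 0.26 / 0.041
Numerator = 7.5400
F_muscle = 183.9024


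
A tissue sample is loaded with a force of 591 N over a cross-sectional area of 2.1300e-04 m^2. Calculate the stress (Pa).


stress = F / A
stress = 591 / 2.1300e-04
stress = 2.7746e+06


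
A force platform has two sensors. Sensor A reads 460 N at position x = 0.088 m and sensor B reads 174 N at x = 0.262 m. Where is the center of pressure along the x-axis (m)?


COP_x = (F1*x1 + F2*x2) / (F1 + F2)
COP_x = (460*0.088 + 174*0.262) / (460 + 174)
Numerator = 86.0680
Denominator = 634
COP_x = 0.1358


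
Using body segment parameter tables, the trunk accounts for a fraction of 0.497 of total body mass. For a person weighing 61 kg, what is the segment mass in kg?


m_segment = body_mass * fraction
m_segment = 61 * 0.497
m_segment = 30.3170


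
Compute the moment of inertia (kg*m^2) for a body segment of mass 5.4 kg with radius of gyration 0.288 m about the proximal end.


I = m * k^2
I = 5.4 * 0.288^2
k^2 = 0.0829
I = 0.4479


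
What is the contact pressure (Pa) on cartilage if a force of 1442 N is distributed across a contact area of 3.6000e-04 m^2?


P = F / A
P = 1442 / 3.6000e-04
P = 4.0056e+06


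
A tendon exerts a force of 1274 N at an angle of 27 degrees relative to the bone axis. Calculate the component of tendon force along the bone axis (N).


F_eff = F_tendon * cos(theta)
theta = 27 deg = 0.4712 rad
cos(theta) = 0.8910
F_eff = 1274 * 0.8910
F_eff = 1135.1423


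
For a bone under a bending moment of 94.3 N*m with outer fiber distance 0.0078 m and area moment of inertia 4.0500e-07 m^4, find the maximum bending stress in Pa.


sigma = M * c / I
sigma = 94.3 * 0.0078 / 4.0500e-07
M * c = 0.7355
sigma = 1.8161e+06


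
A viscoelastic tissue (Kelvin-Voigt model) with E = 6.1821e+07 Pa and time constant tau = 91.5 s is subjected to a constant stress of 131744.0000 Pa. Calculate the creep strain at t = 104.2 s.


epsilon(t) = (sigma/E) * (1 - exp(-t/tau))
sigma/E = 131744.0000 / 6.1821e+07 = 0.0021
exp(-t/tau) = exp(-104.2 / 91.5) = 0.3202
epsilon = 0.0021 * (1 - 0.3202)
epsilon = 0.0014


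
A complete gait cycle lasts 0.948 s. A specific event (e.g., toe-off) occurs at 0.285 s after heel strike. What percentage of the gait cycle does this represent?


pct = (event_time / cycle_time) * 100
pct = (0.285 / 0.948) * 100
ratio = 0.3006
pct = 30.0633


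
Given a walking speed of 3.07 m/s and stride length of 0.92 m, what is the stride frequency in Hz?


f = v / stride_length
f = 3.07 / 0.92
f = 3.3370


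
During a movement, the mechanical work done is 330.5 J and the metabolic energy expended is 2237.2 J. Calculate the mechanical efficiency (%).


eta = (W_mech / E_meta) * 100
eta = (330.5 / 2237.2) * 100
ratio = 0.1477
eta = 14.7729


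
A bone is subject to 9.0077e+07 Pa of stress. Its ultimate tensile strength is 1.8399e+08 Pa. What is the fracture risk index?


FRI = applied / ultimate
FRI = 9.0077e+07 / 1.8399e+08
FRI = 0.4896


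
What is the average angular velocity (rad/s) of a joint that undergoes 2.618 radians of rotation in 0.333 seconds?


omega = delta_theta / delta_t
omega = 2.618 / 0.333
omega = 7.8619


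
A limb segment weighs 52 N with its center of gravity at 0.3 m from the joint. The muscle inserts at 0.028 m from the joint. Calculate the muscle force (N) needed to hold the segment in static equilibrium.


F_muscle = W * d_load / d_muscle
F_muscle = 52 * 0.3 / 0.028
Numerator = 15.6000
F_muscle = 557.1429


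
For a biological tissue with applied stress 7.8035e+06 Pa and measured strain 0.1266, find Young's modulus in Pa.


E = stress / strain
E = 7.8035e+06 / 0.1266
E = 6.1639e+07


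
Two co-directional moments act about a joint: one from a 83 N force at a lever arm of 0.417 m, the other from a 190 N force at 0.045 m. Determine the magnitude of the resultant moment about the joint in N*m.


M = F1 * d1 + F2 * d2
M = 83 * 0.417 + 190 * 0.045
M = 34.6110 + 8.5500
M = 43.1610


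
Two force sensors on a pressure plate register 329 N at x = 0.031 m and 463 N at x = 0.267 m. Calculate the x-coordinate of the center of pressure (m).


COP_x = (F1*x1 + F2*x2) / (F1 + F2)
COP_x = (329*0.031 + 463*0.267) / (329 + 463)
Numerator = 133.8200
Denominator = 792
COP_x = 0.1690


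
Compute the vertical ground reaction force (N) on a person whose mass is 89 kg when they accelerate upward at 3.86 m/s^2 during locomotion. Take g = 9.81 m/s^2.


GRF = m * (g + a)
GRF = 89 * (9.81 + 3.86)
GRF = 89 * 13.6700
GRF = 1216.6300


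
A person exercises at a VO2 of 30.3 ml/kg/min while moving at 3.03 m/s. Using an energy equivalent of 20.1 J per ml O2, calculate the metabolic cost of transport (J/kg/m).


Power per kg = VO2 * 20.1 / 60
Power per kg = 30.3 * 20.1 / 60 = 10.1505 W/kg
Cost = power_per_kg / speed
Cost = 10.1505 / 3.03
Cost = 3.3500


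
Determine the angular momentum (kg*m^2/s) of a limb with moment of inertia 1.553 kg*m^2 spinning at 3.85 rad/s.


L = I * omega
L = 1.553 * 3.85
L = 5.9790


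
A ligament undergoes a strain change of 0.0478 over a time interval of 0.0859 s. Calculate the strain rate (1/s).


strain_rate = delta_strain / delta_t
strain_rate = 0.0478 / 0.0859
strain_rate = 0.5565


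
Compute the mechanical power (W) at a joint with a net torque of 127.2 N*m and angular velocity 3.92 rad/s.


P = M * omega
P = 127.2 * 3.92
P = 498.6240


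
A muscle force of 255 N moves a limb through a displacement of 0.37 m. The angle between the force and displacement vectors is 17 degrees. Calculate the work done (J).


W = F * d * cos(theta)
theta = 17 deg = 0.2967 rad
cos(theta) = 0.9563
W = 255 * 0.37 * 0.9563
W = 90.2274


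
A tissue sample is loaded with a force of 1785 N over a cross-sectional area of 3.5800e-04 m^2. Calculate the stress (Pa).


stress = F / A
stress = 1785 / 3.5800e-04
stress = 4.9860e+06


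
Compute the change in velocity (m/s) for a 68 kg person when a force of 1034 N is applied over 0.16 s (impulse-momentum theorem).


J = F * dt = 1034 * 0.16 = 165.4400 N*s
delta_v = J / m
delta_v = 165.4400 / 68
delta_v = 2.4329


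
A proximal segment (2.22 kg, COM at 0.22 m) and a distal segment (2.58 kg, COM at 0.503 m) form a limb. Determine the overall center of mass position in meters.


COM = (m1*x1 + m2*x2) / (m1 + m2)
COM = (2.22*0.22 + 2.58*0.503) / (2.22 + 2.58)
Numerator = 1.7861
Denominator = 4.8000
COM = 0.3721


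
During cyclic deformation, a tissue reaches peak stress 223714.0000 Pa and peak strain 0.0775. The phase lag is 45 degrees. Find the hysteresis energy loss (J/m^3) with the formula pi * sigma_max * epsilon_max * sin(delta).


E_loss = pi * sigma_max * epsilon_max * sin(delta)
delta = 45 deg = 0.7854 rad
sin(delta) = 0.7071
E_loss = pi * 223714.0000 * 0.0775 * 0.7071
E_loss = 38514.9857


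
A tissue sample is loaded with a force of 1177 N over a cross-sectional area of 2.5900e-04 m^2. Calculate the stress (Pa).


stress = F / A
stress = 1177 / 2.5900e-04
stress = 4.5444e+06


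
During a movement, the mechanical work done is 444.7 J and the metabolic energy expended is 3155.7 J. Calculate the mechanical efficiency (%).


eta = (W_mech / E_meta) * 100
eta = (444.7 / 3155.7) * 100
ratio = 0.1409
eta = 14.0920


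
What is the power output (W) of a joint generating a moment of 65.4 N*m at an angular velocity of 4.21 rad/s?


P = M * omega
P = 65.4 * 4.21
P = 275.3340


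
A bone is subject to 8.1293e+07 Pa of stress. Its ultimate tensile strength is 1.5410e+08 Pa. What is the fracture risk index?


FRI = applied / ultimate
FRI = 8.1293e+07 / 1.5410e+08
FRI = 0.5275


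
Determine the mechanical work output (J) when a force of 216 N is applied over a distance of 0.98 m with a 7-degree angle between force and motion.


W = F * d * cos(theta)
theta = 7 deg = 0.1222 rad
cos(theta) = 0.9925
W = 216 * 0.98 * 0.9925
W = 210.1022


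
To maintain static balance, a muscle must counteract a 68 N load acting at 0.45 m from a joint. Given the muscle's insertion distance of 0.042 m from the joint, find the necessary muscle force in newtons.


F_muscle = W * d_load / d_muscle
F_muscle = 68 * 0.45 / 0.042
Numerator = 30.6000
F_muscle = 728.5714


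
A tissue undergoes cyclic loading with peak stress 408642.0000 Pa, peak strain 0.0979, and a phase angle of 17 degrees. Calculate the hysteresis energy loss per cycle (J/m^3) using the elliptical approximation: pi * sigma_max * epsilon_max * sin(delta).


E_loss = pi * sigma_max * epsilon_max * sin(delta)
delta = 17 deg = 0.2967 rad
sin(delta) = 0.2924
E_loss = pi * 408642.0000 * 0.0979 * 0.2924
E_loss = 36746.0706


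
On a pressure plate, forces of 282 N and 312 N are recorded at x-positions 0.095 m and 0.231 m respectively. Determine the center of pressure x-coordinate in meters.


COP_x = (F1*x1 + F2*x2) / (F1 + F2)
COP_x = (282*0.095 + 312*0.231) / (282 + 312)
Numerator = 98.8620
Denominator = 594
COP_x = 0.1664


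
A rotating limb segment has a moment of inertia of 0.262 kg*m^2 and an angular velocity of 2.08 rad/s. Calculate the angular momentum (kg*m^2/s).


L = I * omega
L = 0.262 * 2.08
L = 0.5450


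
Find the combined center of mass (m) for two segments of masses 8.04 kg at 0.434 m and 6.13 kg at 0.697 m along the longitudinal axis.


COM = (m1*x1 + m2*x2) / (m1 + m2)
COM = (8.04*0.434 + 6.13*0.697) / (8.04 + 6.13)
Numerator = 7.7620
Denominator = 14.1700
COM = 0.5478


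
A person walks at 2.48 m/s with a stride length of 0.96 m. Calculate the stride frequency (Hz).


f = v / stride_length
f = 2.48 / 0.96
f = 2.5833


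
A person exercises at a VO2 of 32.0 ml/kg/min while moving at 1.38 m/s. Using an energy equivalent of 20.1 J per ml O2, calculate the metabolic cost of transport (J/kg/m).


Power per kg = VO2 * 20.1 / 60
Power per kg = 32.0 * 20.1 / 60 = 10.7200 W/kg
Cost = power_per_kg / speed
Cost = 10.7200 / 1.38
Cost = 7.7681


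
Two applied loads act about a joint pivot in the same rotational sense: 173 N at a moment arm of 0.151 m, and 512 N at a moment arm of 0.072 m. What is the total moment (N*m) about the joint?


M = F1 * d1 + F2 * d2
M = 173 * 0.151 + 512 * 0.072
M = 26.1230 + 36.8640
M = 62.9870


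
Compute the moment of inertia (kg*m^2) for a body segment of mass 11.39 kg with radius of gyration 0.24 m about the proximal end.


I = m * k^2
I = 11.39 * 0.24^2
k^2 = 0.0576
I = 0.6561


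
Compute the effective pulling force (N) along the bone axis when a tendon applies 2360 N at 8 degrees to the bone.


F_eff = F_tendon * cos(theta)
theta = 8 deg = 0.1396 rad
cos(theta) = 0.9903
F_eff = 2360 * 0.9903
F_eff = 2337.0326


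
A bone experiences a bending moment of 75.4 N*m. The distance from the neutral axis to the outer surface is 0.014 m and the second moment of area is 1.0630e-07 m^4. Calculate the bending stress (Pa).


sigma = M * c / I
sigma = 75.4 * 0.014 / 1.0630e-07
M * c = 1.0556
sigma = 9.9304e+06


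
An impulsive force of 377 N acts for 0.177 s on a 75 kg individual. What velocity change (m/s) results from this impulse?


J = F * dt = 377 * 0.177 = 66.7290 N*s
delta_v = J / m
delta_v = 66.7290 / 75
delta_v = 0.8897


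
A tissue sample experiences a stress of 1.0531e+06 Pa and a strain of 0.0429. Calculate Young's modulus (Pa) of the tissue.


E = stress / strain
E = 1.0531e+06 / 0.0429
E = 2.4548e+07


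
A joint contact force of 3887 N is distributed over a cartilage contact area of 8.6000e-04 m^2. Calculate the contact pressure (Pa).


P = F / A
P = 3887 / 8.6000e-04
P = 4.5198e+06


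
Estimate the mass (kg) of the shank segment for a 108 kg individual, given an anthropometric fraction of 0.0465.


m_segment = body_mass * fraction
m_segment = 108 * 0.0465
m_segment = 5.0220


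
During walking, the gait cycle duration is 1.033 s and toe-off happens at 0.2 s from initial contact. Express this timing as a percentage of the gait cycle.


pct = (event_time / cycle_time) * 100
pct = (0.2 / 1.033) * 100
ratio = 0.1936
pct = 19.3611


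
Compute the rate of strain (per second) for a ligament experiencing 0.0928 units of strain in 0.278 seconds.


strain_rate = delta_strain / delta_t
strain_rate = 0.0928 / 0.278
strain_rate = 0.3338


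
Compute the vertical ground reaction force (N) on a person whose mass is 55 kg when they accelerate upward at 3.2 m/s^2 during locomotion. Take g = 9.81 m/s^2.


GRF = m * (g + a)
GRF = 55 * (9.81 + 3.2)
GRF = 55 * 13.0100
GRF = 715.5500


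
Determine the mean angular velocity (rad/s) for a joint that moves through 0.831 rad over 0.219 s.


omega = delta_theta / delta_t
omega = 0.831 / 0.219
omega = 3.7945


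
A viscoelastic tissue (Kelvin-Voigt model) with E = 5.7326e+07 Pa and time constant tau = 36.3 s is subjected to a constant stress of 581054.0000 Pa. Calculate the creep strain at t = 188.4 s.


epsilon(t) = (sigma/E) * (1 - exp(-t/tau))
sigma/E = 581054.0000 / 5.7326e+07 = 0.0101
exp(-t/tau) = exp(-188.4 / 36.3) = 0.0056
epsilon = 0.0101 * (1 - 0.0056)
epsilon = 0.0101


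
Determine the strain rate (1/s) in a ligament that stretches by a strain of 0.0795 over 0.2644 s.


strain_rate = delta_strain / delta_t
strain_rate = 0.0795 / 0.2644
strain_rate = 0.3007


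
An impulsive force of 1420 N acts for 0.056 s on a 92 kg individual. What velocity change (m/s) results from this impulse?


J = F * dt = 1420 * 0.056 = 79.5200 N*s
delta_v = J / m
delta_v = 79.5200 / 92
delta_v = 0.8643


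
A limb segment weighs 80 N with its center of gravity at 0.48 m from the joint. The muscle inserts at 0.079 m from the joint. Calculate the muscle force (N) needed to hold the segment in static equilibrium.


F_muscle = W * d_load / d_muscle
F_muscle = 80 * 0.48 / 0.079
Numerator = 38.4000
F_muscle = 486.0759


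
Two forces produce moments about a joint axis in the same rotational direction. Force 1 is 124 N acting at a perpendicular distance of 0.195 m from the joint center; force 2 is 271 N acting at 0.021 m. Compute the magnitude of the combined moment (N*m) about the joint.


M = F1 * d1 + F2 * d2
M = 124 * 0.195 + 271 * 0.021
M = 24.1800 + 5.6910
M = 29.8710


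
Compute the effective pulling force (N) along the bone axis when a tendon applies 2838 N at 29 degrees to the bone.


F_eff = F_tendon * cos(theta)
theta = 29 deg = 0.5061 rad
cos(theta) = 0.8746
F_eff = 2838 * 0.8746
F_eff = 2482.1707


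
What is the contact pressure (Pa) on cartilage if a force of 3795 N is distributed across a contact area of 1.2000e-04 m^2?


P = F / A
P = 3795 / 1.2000e-04
P = 3.1625e+07


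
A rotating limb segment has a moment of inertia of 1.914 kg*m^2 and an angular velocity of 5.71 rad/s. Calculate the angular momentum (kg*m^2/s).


L = I * omega
L = 1.914 * 5.71
L = 10.9289


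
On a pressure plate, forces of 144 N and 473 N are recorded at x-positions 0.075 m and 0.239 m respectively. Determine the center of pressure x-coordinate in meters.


COP_x = (F1*x1 + F2*x2) / (F1 + F2)
COP_x = (144*0.075 + 473*0.239) / (144 + 473)
Numerator = 123.8470
Denominator = 617
COP_x = 0.2007


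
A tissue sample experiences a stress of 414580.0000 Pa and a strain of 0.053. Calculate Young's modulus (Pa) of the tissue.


E = stress / strain
E = 414580.0000 / 0.053
E = 7.8223e+06


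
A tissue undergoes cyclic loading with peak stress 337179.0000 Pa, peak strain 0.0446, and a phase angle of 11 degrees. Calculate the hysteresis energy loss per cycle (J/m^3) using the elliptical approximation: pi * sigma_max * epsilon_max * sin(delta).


E_loss = pi * sigma_max * epsilon_max * sin(delta)
delta = 11 deg = 0.1920 rad
sin(delta) = 0.1908
E_loss = pi * 337179.0000 * 0.0446 * 0.1908
E_loss = 9014.5509


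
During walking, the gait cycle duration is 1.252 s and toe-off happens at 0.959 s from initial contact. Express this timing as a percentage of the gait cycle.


pct = (event_time / cycle_time) * 100
pct = (0.959 / 1.252) * 100
ratio = 0.7660
pct = 76.5974


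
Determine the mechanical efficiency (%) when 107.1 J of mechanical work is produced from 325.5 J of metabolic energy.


eta = (W_mech / E_meta) * 100
eta = (107.1 / 325.5) * 100
ratio = 0.3290
eta = 32.9032


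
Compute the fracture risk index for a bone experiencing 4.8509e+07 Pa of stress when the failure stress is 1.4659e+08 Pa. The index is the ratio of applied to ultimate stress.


FRI = applied / ultimate
FRI = 4.8509e+07 / 1.4659e+08
FRI = 0.3309


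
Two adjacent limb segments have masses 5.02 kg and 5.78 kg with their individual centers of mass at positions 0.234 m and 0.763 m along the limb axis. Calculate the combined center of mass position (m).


COM = (m1*x1 + m2*x2) / (m1 + m2)
COM = (5.02*0.234 + 5.78*0.763) / (5.02 + 5.78)
Numerator = 5.5848
Denominator = 10.8000
COM = 0.5171


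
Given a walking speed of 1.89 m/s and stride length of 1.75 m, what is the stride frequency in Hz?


f = v / stride_length
f = 1.89 / 1.75
f = 1.0800


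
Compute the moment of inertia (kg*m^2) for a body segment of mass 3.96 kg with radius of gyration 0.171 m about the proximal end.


I = m * k^2
I = 3.96 * 0.171^2
k^2 = 0.0292
I = 0.1158


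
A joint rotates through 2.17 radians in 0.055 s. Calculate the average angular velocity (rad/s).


omega = delta_theta / delta_t
omega = 2.17 / 0.055
omega = 39.4545


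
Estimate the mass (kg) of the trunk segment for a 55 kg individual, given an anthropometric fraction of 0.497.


m_segment = body_mass * fraction
m_segment = 55 * 0.497
m_segment = 27.3350


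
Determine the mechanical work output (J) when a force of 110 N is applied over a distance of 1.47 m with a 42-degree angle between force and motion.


W = F * d * cos(theta)
theta = 42 deg = 0.7330 rad
cos(theta) = 0.7431
W = 110 * 1.47 * 0.7431
W = 120.1665


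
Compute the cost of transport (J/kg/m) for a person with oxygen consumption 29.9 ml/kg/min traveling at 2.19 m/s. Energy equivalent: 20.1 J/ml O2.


Power per kg = VO2 * 20.1 / 60
Power per kg = 29.9 * 20.1 / 60 = 10.0165 W/kg
Cost = power_per_kg / speed
Cost = 10.0165 / 2.19
Cost = 4.5737


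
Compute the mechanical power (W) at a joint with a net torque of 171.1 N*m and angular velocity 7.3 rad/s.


P = M * omega
P = 171.1 * 7.3
P = 1249.0300


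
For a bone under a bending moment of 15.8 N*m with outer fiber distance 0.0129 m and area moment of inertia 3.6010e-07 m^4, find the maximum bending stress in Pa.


sigma = M * c / I
sigma = 15.8 * 0.0129 / 3.6010e-07
M * c = 0.2038
sigma = 566009.4418


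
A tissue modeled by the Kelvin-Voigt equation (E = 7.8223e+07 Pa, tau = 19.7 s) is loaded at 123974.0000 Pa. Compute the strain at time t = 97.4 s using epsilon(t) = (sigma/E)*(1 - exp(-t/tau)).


epsilon(t) = (sigma/E) * (1 - exp(-t/tau))
sigma/E = 123974.0000 / 7.8223e+07 = 0.0016
exp(-t/tau) = exp(-97.4 / 19.7) = 0.0071
epsilon = 0.0016 * (1 - 0.0071)
epsilon = 0.0016


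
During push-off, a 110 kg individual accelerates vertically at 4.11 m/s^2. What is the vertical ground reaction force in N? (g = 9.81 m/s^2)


GRF = m * (g + a)
GRF = 110 * (9.81 + 4.11)
GRF = 110 * 13.9200
GRF = 1531.2000


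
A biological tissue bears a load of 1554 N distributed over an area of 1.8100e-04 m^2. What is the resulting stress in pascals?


stress = F / A
stress = 1554 / 1.8100e-04
stress = 8.5856e+06


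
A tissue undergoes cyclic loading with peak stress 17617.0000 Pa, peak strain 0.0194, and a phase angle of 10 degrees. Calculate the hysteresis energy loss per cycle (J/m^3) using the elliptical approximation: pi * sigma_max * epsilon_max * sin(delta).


E_loss = pi * sigma_max * epsilon_max * sin(delta)
delta = 10 deg = 0.1745 rad
sin(delta) = 0.1736
E_loss = pi * 17617.0000 * 0.0194 * 0.1736
E_loss = 186.4463


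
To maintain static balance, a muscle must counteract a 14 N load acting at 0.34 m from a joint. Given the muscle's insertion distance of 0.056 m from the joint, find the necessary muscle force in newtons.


F_muscle = W * d_load / d_muscle
F_muscle = 14 * 0.34 / 0.056
Numerator = 4.7600
F_muscle = 85.0000


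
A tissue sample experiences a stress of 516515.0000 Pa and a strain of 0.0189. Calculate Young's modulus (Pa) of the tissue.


E = stress / strain
E = 516515.0000 / 0.0189
E = 2.7329e+07


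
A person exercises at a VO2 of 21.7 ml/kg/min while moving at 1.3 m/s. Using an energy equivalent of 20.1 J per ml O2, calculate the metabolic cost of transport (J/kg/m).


Power per kg = VO2 * 20.1 / 60
Power per kg = 21.7 * 20.1 / 60 = 7.2695 W/kg
Cost = power_per_kg / speed
Cost = 7.2695 / 1.3
Cost = 5.5919


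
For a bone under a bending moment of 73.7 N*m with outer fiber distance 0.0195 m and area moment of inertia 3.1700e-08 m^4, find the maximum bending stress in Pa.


sigma = M * c / I
sigma = 73.7 * 0.0195 / 3.1700e-08
M * c = 1.4372
sigma = 4.5336e+07


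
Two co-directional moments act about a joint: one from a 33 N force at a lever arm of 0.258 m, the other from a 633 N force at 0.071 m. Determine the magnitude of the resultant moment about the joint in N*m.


M = F1 * d1 + F2 * d2
M = 33 * 0.258 + 633 * 0.071
M = 8.5140 + 44.9430
M = 53.4570


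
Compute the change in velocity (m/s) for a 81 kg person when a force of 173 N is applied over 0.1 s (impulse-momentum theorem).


J = F * dt = 173 * 0.1 = 17.3000 N*s
delta_v = J / m
delta_v = 17.3000 / 81
delta_v = 0.2136


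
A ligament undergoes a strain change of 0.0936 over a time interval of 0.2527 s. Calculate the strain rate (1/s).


strain_rate = delta_strain / delta_t
strain_rate = 0.0936 / 0.2527
strain_rate = 0.3704


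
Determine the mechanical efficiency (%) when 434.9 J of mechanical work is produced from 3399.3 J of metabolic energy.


eta = (W_mech / E_meta) * 100
eta = (434.9 / 3399.3) * 100
ratio = 0.1279
eta = 12.7938


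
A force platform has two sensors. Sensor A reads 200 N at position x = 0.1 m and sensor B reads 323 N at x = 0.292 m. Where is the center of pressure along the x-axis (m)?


COP_x = (F1*x1 + F2*x2) / (F1 + F2)
COP_x = (200*0.1 + 323*0.292) / (200 + 323)
Numerator = 114.3160
Denominator = 523
COP_x = 0.2186


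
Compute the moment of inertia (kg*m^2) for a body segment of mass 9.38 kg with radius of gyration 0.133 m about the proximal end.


I = m * k^2
I = 9.38 * 0.133^2
k^2 = 0.0177
I = 0.1659


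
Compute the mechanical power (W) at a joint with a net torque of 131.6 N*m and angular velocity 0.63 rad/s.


P = M * omega
P = 131.6 * 0.63
P = 82.9080


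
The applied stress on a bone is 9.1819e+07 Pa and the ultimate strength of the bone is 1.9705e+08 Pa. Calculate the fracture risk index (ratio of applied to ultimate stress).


FRI = applied / ultimate
FRI = 9.1819e+07 / 1.9705e+08
FRI = 0.4660


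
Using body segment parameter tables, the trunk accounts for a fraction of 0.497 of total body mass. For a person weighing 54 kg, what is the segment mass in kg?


m_segment = body_mass * fraction
m_segment = 54 * 0.497
m_segment = 26.8380


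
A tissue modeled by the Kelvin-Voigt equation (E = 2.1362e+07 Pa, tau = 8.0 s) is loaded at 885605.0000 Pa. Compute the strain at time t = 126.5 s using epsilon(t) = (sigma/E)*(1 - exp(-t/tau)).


epsilon(t) = (sigma/E) * (1 - exp(-t/tau))
sigma/E = 885605.0000 / 2.1362e+07 = 0.0415
exp(-t/tau) = exp(-126.5 / 8.0) = 1.3574e-07
epsilon = 0.0415 * (1 - 1.3574e-07)
epsilon = 0.0415


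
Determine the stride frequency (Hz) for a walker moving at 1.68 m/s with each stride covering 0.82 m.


f = v / stride_length
f = 1.68 / 0.82
f = 2.0488


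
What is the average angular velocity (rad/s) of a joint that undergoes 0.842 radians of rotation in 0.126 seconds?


omega = delta_theta / delta_t
omega = 0.842 / 0.126
omega = 6.6825


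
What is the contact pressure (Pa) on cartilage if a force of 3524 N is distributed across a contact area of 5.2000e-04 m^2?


P = F / A
P = 3524 / 5.2000e-04
P = 6.7769e+06


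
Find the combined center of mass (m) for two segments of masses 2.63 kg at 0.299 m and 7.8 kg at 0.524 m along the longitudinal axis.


COM = (m1*x1 + m2*x2) / (m1 + m2)
COM = (2.63*0.299 + 7.8*0.524) / (2.63 + 7.8)
Numerator = 4.8736
Denominator = 10.4300
COM = 0.4673


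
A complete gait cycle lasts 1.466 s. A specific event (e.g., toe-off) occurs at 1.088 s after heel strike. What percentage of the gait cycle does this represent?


pct = (event_time / cycle_time) * 100
pct = (1.088 / 1.466) * 100
ratio = 0.7422
pct = 74.2156


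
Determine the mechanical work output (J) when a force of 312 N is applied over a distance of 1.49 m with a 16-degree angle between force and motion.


W = F * d * cos(theta)
theta = 16 deg = 0.2793 rad
cos(theta) = 0.9613
W = 312 * 1.49 * 0.9613
W = 446.8713


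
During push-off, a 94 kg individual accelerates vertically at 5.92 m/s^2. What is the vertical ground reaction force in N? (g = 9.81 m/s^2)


GRF = m * (g + a)
GRF = 94 * (9.81 + 5.92)
GRF = 94 * 15.7300
GRF = 1478.6200


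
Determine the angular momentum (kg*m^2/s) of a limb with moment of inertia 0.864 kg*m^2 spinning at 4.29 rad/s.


L = I * omega
L = 0.864 * 4.29
L = 3.7066


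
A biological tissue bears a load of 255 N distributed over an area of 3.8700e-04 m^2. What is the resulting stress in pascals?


stress = F / A
stress = 255 / 3.8700e-04
stress = 658914.7287


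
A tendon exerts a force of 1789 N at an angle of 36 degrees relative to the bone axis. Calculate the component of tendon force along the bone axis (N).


F_eff = F_tendon * cos(theta)
theta = 36 deg = 0.6283 rad
cos(theta) = 0.8090
F_eff = 1789 * 0.8090
F_eff = 1447.3314


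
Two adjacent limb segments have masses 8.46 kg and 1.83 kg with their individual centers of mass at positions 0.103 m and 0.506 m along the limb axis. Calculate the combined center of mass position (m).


COM = (m1*x1 + m2*x2) / (m1 + m2)
COM = (8.46*0.103 + 1.83*0.506) / (8.46 + 1.83)
Numerator = 1.7974
Denominator = 10.2900
COM = 0.1747


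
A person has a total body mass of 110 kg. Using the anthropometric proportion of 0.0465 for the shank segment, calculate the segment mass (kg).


m_segment = body_mass * fraction
m_segment = 110 * 0.0465
m_segment = 5.1150


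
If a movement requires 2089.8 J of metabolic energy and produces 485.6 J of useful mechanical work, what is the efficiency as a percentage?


eta = (W_mech / E_meta) * 100
eta = (485.6 / 2089.8) * 100
ratio = 0.2324
eta = 23.2367


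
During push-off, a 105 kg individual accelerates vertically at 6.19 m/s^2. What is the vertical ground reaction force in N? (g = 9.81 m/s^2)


GRF = m * (g + a)
GRF = 105 * (9.81 + 6.19)
GRF = 105 * 16.0000
GRF = 1680.0000


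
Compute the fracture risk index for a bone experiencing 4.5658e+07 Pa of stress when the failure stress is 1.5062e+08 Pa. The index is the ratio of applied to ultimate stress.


FRI = applied / ultimate
FRI = 4.5658e+07 / 1.5062e+08
FRI = 0.3031


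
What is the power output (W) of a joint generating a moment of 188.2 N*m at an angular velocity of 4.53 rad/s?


P = M * omega
P = 188.2 * 4.53
P = 852.5460


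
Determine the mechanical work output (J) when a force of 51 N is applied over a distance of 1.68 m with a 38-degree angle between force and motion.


W = F * d * cos(theta)
theta = 38 deg = 0.6632 rad
cos(theta) = 0.7880
W = 51 * 1.68 * 0.7880
W = 67.5168


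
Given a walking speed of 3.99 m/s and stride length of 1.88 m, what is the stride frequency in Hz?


f = v / stride_length
f = 3.99 / 1.88
f = 2.1223


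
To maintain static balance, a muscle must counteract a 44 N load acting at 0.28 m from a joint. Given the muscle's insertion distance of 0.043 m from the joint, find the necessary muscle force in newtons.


F_muscle = W * d_load / d_muscle
F_muscle = 44 * 0.28 / 0.043
Numerator = 12.3200
F_muscle = 286.5116


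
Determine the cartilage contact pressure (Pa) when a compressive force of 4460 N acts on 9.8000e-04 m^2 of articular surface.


P = F / A
P = 4460 / 9.8000e-04
P = 4.5510e+06


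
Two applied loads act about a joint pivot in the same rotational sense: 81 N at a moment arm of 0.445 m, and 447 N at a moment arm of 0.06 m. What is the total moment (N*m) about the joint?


M = F1 * d1 + F2 * d2
M = 81 * 0.445 + 447 * 0.06
M = 36.0450 + 26.8200
M = 62.8650


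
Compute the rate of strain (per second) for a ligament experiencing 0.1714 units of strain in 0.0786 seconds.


strain_rate = delta_strain / delta_t
strain_rate = 0.1714 / 0.0786
strain_rate = 2.1807


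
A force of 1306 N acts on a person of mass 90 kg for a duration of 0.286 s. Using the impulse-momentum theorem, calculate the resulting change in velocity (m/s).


J = F * dt = 1306 * 0.286 = 373.5160 N*s
delta_v = J / m
delta_v = 373.5160 / 90
delta_v = 4.1502


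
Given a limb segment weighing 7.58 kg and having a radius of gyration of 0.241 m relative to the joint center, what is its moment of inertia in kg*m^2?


I = m * k^2
I = 7.58 * 0.241^2
k^2 = 0.0581
I = 0.4403


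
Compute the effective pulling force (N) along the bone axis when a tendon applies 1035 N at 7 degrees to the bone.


F_eff = F_tendon * cos(theta)
theta = 7 deg = 0.1222 rad
cos(theta) = 0.9925
F_eff = 1035 * 0.9925
F_eff = 1027.2853


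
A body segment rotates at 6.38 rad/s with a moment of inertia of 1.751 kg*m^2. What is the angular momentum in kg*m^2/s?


L = I * omega
L = 1.751 * 6.38
L = 11.1714


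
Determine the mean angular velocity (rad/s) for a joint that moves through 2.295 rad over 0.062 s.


omega = delta_theta / delta_t
omega = 2.295 / 0.062
omega = 37.0161


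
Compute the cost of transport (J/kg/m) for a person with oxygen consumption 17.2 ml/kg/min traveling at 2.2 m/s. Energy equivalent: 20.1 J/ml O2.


Power per kg = VO2 * 20.1 / 60
Power per kg = 17.2 * 20.1 / 60 = 5.7620 W/kg
Cost = power_per_kg / speed
Cost = 5.7620 / 2.2
Cost = 2.6191


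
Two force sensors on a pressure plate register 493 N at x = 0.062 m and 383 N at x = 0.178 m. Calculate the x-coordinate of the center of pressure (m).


COP_x = (F1*x1 + F2*x2) / (F1 + F2)
COP_x = (493*0.062 + 383*0.178) / (493 + 383)
Numerator = 98.7400
Denominator = 876
COP_x = 0.1127


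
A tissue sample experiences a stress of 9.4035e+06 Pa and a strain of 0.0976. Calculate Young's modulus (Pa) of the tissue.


E = stress / strain
E = 9.4035e+06 / 0.0976
E = 9.6347e+07


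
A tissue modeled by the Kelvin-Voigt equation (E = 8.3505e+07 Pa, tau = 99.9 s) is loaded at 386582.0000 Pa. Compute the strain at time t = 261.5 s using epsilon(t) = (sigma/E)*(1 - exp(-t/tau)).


epsilon(t) = (sigma/E) * (1 - exp(-t/tau))
sigma/E = 386582.0000 / 8.3505e+07 = 0.0046
exp(-t/tau) = exp(-261.5 / 99.9) = 0.0730
epsilon = 0.0046 * (1 - 0.0730)
epsilon = 0.0043


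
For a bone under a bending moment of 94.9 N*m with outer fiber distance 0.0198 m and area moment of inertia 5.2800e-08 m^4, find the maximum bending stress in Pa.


sigma = M * c / I
sigma = 94.9 * 0.0198 / 5.2800e-08
M * c = 1.8790
sigma = 3.5588e+07


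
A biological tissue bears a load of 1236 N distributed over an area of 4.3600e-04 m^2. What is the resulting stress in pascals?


stress = F / A
stress = 1236 / 4.3600e-04
stress = 2.8349e+06


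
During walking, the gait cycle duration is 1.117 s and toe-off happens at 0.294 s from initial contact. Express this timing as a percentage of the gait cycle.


pct = (event_time / cycle_time) * 100
pct = (0.294 / 1.117) * 100
ratio = 0.2632
pct = 26.3205


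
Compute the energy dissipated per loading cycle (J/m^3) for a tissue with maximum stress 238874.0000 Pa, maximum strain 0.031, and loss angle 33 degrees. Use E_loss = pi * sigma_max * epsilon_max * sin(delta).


E_loss = pi * sigma_max * epsilon_max * sin(delta)
delta = 33 deg = 0.5760 rad
sin(delta) = 0.5446
E_loss = pi * 238874.0000 * 0.031 * 0.5446
E_loss = 12670.3675


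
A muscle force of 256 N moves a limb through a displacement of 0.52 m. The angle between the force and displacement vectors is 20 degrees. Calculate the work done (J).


W = F * d * cos(theta)
theta = 20 deg = 0.3491 rad
cos(theta) = 0.9397
W = 256 * 0.52 * 0.9397
W = 125.0919


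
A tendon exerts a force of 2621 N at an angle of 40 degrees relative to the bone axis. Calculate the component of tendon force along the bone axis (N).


F_eff = F_tendon * cos(theta)
theta = 40 deg = 0.6981 rad
cos(theta) = 0.7660
F_eff = 2621 * 0.7660
F_eff = 2007.8025


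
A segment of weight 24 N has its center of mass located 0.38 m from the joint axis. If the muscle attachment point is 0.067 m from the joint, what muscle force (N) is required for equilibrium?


F_muscle = W * d_load / d_muscle
F_muscle = 24 * 0.38 / 0.067
Numerator = 9.1200
F_muscle = 136.1194


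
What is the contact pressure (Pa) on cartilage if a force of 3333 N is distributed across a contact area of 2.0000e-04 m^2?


P = F / A
P = 3333 / 2.0000e-04
P = 1.6665e+07


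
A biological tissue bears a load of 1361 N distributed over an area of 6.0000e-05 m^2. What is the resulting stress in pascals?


stress = F / A
stress = 1361 / 6.0000e-05
stress = 2.2683e+07


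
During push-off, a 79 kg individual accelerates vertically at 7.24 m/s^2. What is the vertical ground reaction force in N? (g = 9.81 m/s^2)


GRF = m * (g + a)
GRF = 79 * (9.81 + 7.24)
GRF = 79 * 17.0500
GRF = 1346.9500


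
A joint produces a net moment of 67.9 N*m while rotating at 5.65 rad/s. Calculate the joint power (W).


P = M * omega
P = 67.9 * 5.65
P = 383.6350


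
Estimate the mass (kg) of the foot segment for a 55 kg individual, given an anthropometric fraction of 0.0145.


m_segment = body_mass * fraction
m_segment = 55 * 0.0145
m_segment = 0.7975


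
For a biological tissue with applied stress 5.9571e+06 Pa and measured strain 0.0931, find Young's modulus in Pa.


E = stress / strain
E = 5.9571e+06 / 0.0931
E = 6.3986e+07


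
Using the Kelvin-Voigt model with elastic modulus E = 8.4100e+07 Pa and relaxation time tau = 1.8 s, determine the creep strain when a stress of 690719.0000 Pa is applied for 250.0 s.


epsilon(t) = (sigma/E) * (1 - exp(-t/tau))
sigma/E = 690719.0000 / 8.4100e+07 = 0.0082
exp(-t/tau) = exp(-250.0 / 1.8) = 4.8009e-61
epsilon = 0.0082 * (1 - 4.8009e-61)
epsilon = 0.0082


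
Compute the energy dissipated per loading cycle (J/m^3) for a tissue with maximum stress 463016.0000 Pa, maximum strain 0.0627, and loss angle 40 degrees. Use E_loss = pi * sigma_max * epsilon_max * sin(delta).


E_loss = pi * sigma_max * epsilon_max * sin(delta)
delta = 40 deg = 0.6981 rad
sin(delta) = 0.6428
E_loss = pi * 463016.0000 * 0.0627 * 0.6428
E_loss = 58624.7372


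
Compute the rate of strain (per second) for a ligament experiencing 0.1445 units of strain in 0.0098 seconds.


strain_rate = delta_strain / delta_t
strain_rate = 0.1445 / 0.0098
strain_rate = 14.7449


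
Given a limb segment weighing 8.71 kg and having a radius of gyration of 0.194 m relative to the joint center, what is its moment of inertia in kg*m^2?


I = m * k^2
I = 8.71 * 0.194^2
k^2 = 0.0376
I = 0.3278


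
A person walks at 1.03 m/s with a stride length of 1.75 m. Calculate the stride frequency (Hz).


f = v / stride_length
f = 1.03 / 1.75
f = 0.5886


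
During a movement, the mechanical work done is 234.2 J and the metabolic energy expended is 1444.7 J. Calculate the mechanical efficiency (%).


eta = (W_mech / E_meta) * 100
eta = (234.2 / 1444.7) * 100
ratio = 0.1621
eta = 16.2110


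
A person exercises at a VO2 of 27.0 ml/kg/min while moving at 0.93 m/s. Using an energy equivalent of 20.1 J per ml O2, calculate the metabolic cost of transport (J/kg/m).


Power per kg = VO2 * 20.1 / 60
Power per kg = 27.0 * 20.1 / 60 = 9.0450 W/kg
Cost = power_per_kg / speed
Cost = 9.0450 / 0.93
Cost = 9.7258


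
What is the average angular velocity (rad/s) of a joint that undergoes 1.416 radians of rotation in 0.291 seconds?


omega = delta_theta / delta_t
omega = 1.416 / 0.291
omega = 4.8660


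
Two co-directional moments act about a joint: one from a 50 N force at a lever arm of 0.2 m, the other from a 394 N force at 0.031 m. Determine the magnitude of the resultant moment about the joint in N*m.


M = F1 * d1 + F2 * d2
M = 50 * 0.2 + 394 * 0.031
M = 10.0000 + 12.2140
M = 22.2140


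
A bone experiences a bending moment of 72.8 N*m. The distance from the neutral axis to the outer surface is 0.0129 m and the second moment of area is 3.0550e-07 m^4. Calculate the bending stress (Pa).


sigma = M * c / I
sigma = 72.8 * 0.0129 / 3.0550e-07
M * c = 0.9391
sigma = 3.0740e+06


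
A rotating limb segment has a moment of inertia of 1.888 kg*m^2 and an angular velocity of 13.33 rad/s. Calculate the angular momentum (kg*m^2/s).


L = I * omega
L = 1.888 * 13.33
L = 25.1670


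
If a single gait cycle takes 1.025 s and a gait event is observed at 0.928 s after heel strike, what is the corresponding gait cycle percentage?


pct = (event_time / cycle_time) * 100
pct = (0.928 / 1.025) * 100
ratio = 0.9054
pct = 90.5366


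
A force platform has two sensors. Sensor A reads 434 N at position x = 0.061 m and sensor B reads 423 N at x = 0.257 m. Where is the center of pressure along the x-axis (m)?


COP_x = (F1*x1 + F2*x2) / (F1 + F2)
COP_x = (434*0.061 + 423*0.257) / (434 + 423)
Numerator = 135.1850
Denominator = 857
COP_x = 0.1577


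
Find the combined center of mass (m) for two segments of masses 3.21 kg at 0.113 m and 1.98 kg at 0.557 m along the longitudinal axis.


COM = (m1*x1 + m2*x2) / (m1 + m2)
COM = (3.21*0.113 + 1.98*0.557) / (3.21 + 1.98)
Numerator = 1.4656
Denominator = 5.1900
COM = 0.2824


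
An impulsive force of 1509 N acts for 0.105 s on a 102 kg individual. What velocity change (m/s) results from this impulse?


J = F * dt = 1509 * 0.105 = 158.4450 N*s
delta_v = J / m
delta_v = 158.4450 / 102
delta_v = 1.5534


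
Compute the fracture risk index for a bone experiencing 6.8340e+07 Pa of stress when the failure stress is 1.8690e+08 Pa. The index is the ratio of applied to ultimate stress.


FRI = applied / ultimate
FRI = 6.8340e+07 / 1.8690e+08
FRI = 0.3657


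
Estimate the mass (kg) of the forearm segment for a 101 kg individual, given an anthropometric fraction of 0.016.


m_segment = body_mass * fraction
m_segment = 101 * 0.016
m_segment = 1.6160


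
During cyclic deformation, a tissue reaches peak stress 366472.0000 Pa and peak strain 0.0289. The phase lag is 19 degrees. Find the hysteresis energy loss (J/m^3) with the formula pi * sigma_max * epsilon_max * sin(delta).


E_loss = pi * sigma_max * epsilon_max * sin(delta)
delta = 19 deg = 0.3316 rad
sin(delta) = 0.3256
E_loss = pi * 366472.0000 * 0.0289 * 0.3256
E_loss = 10832.5432
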